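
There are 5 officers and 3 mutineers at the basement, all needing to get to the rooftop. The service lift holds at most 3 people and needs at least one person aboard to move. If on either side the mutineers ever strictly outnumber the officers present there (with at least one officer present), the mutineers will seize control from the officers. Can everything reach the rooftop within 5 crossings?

Counting alone: each trip to the rooftop takes at most 3 across and each return brings at least 1 back, so after t trips out (and t−1 returns) at most 3t − (t−1) of the 8 are across; that first reaches 8 at t = 4, so at least 7 crossings are needed.
Since 5 < 7, 5 crossings cannot be enough. (The shortest complete plan in fact takes 7:)
1. 2 mutineers → the rooftop.  (the basement: 5O 1M; the rooftop: 0O 2M)
2. 1 mutineer ← the basement.  (the basement: 5O 2M; the rooftop: 0O 1M)
3. 2 officers and 1 mutineer → the rooftop.  (the basement: 3O 1M; the rooftop: 2O 2M)
4. 1 mutineer ← the basement.  (the basement: 3O 2M; the rooftop: 2O 1M)
5. 1 officer and 2 mutineers → the rooftop.  (the basement: 2O 0M; the rooftop: 3O 3M)
6. 1 mutineer ← the basement.  (the basement: 2O 1M; the rooftop: 3O 2M)
7. 2 officers and 1 mutineer → the rooftop.  (the basement: 0O 0M; the rooftop: 5O 3M)

No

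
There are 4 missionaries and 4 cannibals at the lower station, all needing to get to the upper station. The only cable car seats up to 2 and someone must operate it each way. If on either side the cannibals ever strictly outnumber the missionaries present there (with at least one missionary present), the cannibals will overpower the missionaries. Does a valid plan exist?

Following every safe sequence of crossings from the start, the most of the 8 that can be at the upper station as the cable car arrives there on crossings 1, 3, 5 is 2, 3, 4 respectively; the best ever achieved is 4 of 8.
From crossing 7 on, no configuration arises that was not already reachable earlier: only 11 distinct safe configurations (who is on which side, and where the cable car is) can ever be reached, none of them has everyone across, and every continuation just revisits them. They are: 0 missionaries + 0 cannibals across (cable car back at the start); 0 missionaries + 1 cannibal across (cable car there); 0 missionaries + 1 cannibal across (cable car back at the start); 0 missionaries + 2 cannibals across (cable car there); 0 missionaries + 2 cannibals across (cable car back at the start); 0 missionaries + 3 cannibals across (cable car there); 0 missionaries + 3 cannibals across (cable car back at the start); 0 missionaries + 4 cannibals across (cable car there); 1 missionary + 1 cannibal across (cable car there); 1 missionary + 1 cannibal across (cable car back at the start); 2 missionaries + 2 cannibals across (cable car there). So no valid plan exists.

No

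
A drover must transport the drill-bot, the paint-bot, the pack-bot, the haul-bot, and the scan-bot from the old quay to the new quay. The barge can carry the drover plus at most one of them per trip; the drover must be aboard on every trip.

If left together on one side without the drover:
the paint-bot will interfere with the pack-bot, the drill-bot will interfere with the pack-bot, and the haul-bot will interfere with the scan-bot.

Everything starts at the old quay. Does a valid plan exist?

No

Whatever the first load, the items left behind include a forbidden pair without the drover. No opening move is safe, so no plan exists.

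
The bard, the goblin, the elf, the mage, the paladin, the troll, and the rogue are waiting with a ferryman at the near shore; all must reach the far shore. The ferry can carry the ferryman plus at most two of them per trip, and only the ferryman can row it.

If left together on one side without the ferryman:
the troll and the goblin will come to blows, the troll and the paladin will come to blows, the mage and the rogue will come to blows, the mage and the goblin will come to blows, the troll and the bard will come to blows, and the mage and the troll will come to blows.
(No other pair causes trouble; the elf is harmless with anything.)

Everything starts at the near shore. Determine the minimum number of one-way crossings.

11

Counting alone: the ferryman can take at most 2 across per trip to the far shore, so moving all 7 needs at least 4 loaded trips out, with a return between consecutive ones — at least 7 crossings.
The safety rule pushes this higher. Following every safe sequence of crossings, the most of the 7 that can be at the far shore as the ferry arrives there on crossings 7, 9 is 5, 6 respectively — never all 7.
So no plan with fewer than 11 crossings exists, and this one achieves 11:
1. Ferryman goes to the far shore with the mage and the troll.  [the near shore: the bard, the elf, the goblin, the paladin, the rogue | the far shore: the mage, the troll]
2. Ferryman goes back to the near shore with the mage.  [the near shore: the bard, the elf, the goblin, the mage, the paladin, the rogue | the far shore: the troll]
3. Ferryman goes to the far shore with the bard and the mage.  [the near shore: the elf, the goblin, the paladin, the rogue | the far shore: the bard, the mage, the troll]
4. Ferryman goes back to the near shore with the troll.  [the near shore: the elf, the goblin, the paladin, the rogue, the troll | the far shore: the bard, the mage]
5. Ferryman goes to the far shore with the goblin and the paladin.  [the near shore: the elf, the rogue, the troll | the far shore: the bard, the goblin, the mage, the paladin]
6. Ferryman goes back to the near shore with the goblin.  [the near shore: the elf, the goblin, the rogue, the troll | the far shore: the bard, the mage, the paladin]
7. Ferryman goes to the far shore with the elf and the goblin.  [the near shore: the rogue, the troll | the far shore: the bard, the elf, the goblin, the mage, the paladin]
8. Ferryman goes back to the near shore with the goblin.  [the near shore: the goblin, the rogue, the troll | the far shore: the bard, the elf, the mage, the paladin]
9. Ferryman goes to the far shore with the goblin and the rogue.  [the near shore: the troll | the far shore: the bard, the elf, the goblin, the mage, the paladin, the rogue]
10. Ferryman goes back to the near shore with the mage.  [the near shore: the mage, the troll | the far shore: the bard, the elf, the goblin, the paladin, the rogue]
11. Ferryman goes to the far shore with the mage and the troll.  [the near shore: — | the far shore: the bard, the elf, the goblin, the mage, the paladin, the rogue, the troll]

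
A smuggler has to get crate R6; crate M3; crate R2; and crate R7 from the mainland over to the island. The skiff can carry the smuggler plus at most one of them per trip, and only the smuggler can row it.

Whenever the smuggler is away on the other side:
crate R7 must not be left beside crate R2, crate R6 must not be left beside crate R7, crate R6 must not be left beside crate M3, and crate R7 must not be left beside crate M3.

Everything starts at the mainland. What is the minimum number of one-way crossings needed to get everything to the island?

Whatever the first load, the items left behind include a forbidden pair without the smuggler. No opening move is safe, so no plan exists.

impossible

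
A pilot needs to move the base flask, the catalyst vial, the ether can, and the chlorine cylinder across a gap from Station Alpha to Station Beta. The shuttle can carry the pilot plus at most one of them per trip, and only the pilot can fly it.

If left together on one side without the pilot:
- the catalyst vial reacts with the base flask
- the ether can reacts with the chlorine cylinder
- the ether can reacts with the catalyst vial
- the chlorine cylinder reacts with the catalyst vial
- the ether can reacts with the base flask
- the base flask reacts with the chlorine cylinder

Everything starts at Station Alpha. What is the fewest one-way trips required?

impossible

Whatever the first load, the items left behind include a forbidden pair without the pilot. No opening move is safe, so no plan exists.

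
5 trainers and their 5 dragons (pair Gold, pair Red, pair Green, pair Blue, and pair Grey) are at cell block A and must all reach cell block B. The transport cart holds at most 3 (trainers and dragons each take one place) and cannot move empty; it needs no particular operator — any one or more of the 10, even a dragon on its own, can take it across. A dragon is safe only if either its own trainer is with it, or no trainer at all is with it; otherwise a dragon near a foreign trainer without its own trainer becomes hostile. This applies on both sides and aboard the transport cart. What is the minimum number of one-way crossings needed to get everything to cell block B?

11

Counting alone: each trip to cell block B takes at most 3 across and each return brings at least 1 back, so after t trips out (and t−1 returns) at most 3t − (t−1) of the 10 are across; that first reaches 10 at t = 5, so at least 9 crossings are needed.
The safety rule pushes this higher. Following every safe sequence of crossings, the most of the 10 that can be at cell block B as the transport cart arrives there on crossing 9 is 9 — never all 10.
So no plan with fewer than 11 crossings exists, and this one achieves 11:
1. dragon Gold and trainer Gold cross → cell block B.
2. trainer Gold crosses ← cell block A.
3. dragon Blue, dragon Green, and dragon Red cross → cell block B.
4. dragon Gold crosses ← cell block A.
5. trainer Blue, trainer Green, and trainer Red cross → cell block B.
6. dragon Red and trainer Red cross ← cell block A.
7. trainer Gold, trainer Grey, and trainer Red cross → cell block B.
8. dragon Green crosses ← cell block A.
9. dragon Gold and dragon Red cross → cell block B.
10. dragon Gold crosses ← cell block A.
11. dragon Gold, dragon Green, and dragon Grey cross → cell block B.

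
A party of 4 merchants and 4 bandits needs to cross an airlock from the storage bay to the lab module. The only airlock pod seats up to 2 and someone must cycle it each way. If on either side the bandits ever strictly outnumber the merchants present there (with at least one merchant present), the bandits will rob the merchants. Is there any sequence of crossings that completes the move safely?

Following every safe sequence of crossings from the start, the most of the 8 that can be at the lab module as the airlock pod arrives there on crossings 1, 3, 5 is 2, 3, 4 respectively; the best ever achieved is 4 of 8.
From crossing 7 on, no configuration arises that was not already reachable earlier: only 11 distinct safe configurations (who is on which side, and where the airlock pod is) can ever be reached, none of them has everyone across, and every continuation just revisits them. They are: 0 merchants + 0 bandits across (airlock pod back at the start); 0 merchants + 1 bandit across (airlock pod there); 0 merchants + 1 bandit across (airlock pod back at the start); 0 merchants + 2 bandits across (airlock pod there); 0 merchants + 2 bandits across (airlock pod back at the start); 0 merchants + 3 bandits across (airlock pod there); 0 merchants + 3 bandits across (airlock pod back at the start); 0 merchants + 4 bandits across (airlock pod there); 1 merchant + 1 bandit across (airlock pod there); 1 merchant + 1 bandit across (airlock pod back at the start); 2 merchants + 2 bandits across (airlock pod there). So no valid plan exists.

No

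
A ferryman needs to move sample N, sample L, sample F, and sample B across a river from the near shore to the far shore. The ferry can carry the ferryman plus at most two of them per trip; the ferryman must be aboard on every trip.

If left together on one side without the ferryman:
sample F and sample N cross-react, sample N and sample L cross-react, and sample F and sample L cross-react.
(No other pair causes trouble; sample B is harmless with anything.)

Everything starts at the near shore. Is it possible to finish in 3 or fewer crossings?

No

Counting alone: the ferryman can take at most 2 across per trip to the far shore, so moving all 4 needs at least 2 loaded trips out, with a return between consecutive ones — at least 3 crossings.
The safety rule pushes this higher. Following every safe sequence of crossings, the most of the 4 that can be at the far shore as the ferry arrives there on crossing 3 is 3 — never all 4.
So the move cannot be finished within 3 crossings. (The shortest complete plan takes 5:)
1. Ferryman goes to the far shore with sample L and sample N.
2. Ferryman goes back to the near shore with sample N.
3. Ferryman goes to the far shore with sample B and sample N.
4. Ferryman goes back to the near shore with sample N.
5. Ferryman goes to the far shore with sample F and sample N.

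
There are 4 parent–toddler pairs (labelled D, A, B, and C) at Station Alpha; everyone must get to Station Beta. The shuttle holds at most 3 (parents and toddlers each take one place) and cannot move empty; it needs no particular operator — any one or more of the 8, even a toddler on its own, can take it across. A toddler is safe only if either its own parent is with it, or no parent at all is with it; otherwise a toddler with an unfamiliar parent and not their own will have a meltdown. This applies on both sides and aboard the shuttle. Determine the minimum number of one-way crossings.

9

Counting alone: each trip to Station Beta takes at most 3 across and each return brings at least 1 back, so after t trips out (and t−1 returns) at most 3t − (t−1) of the 8 are across; that first reaches 8 at t = 4, so at least 7 crossings are needed.
The safety rule pushes this higher. Following every safe sequence of crossings, the most of the 8 that can be at Station Beta as the shuttle arrives there on crossing 7 is 7 — never all 8.
So no plan with fewer than 9 crossings exists, and this one achieves 9:
1. parent D and toddler D cross → Station Beta.
2. parent D crosses ← Station Alpha.
3. parent A, parent D, and toddler A cross → Station Beta.
4. parent D and toddler D cross ← Station Alpha.
5. parent B, parent C, and parent D cross → Station Beta.
6. toddler A crosses ← Station Alpha.
7. toddler A and toddler D cross → Station Beta.
8. toddler D crosses ← Station Alpha.
9. toddler B, toddler C, and toddler D cross → Station Beta.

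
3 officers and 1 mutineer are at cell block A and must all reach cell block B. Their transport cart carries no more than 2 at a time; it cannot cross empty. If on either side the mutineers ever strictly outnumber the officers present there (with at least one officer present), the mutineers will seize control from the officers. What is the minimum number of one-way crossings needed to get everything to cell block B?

Counting alone: each trip to cell block B takes at most 2 across and each return brings at least 1 back, so after t trips out (and t−1 returns) at most 2t − (t−1) of the 4 are across; that first reaches 4 at t = 3, so at least 5 crossings are needed.
The plan below uses exactly 5 crossings, so it is optimal:
1. 1 officer and 1 mutineer → cell block B.  (cell block A: 2O 0M; cell block B: 1O 1M)
2. 1 mutineer ← cell block A.  (cell block A: 2O 1M; cell block B: 1O 0M)
3. 1 officer and 1 mutineer → cell block B.  (cell block A: 1O 0M; cell block B: 2O 1M)
4. 1 mutineer ← cell block A.  (cell block A: 1O 1M; cell block B: 2O 0M)
5. 1 officer and 1 mutineer → cell block B.  (cell block A: 0O 0M; cell block B: 3O 1M)

5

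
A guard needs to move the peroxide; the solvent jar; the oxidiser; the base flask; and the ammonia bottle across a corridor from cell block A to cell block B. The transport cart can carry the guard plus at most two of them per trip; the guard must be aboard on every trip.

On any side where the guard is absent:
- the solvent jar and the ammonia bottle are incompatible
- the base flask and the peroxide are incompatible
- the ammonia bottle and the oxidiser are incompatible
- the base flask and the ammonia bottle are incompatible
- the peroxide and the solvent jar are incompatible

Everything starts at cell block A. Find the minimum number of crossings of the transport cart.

7

Counting alone: the guard can take at most 2 across per trip to cell block B, so moving all 5 needs at least 3 loaded trips out, with a return between consecutive ones — at least 5 crossings.
The safety rule pushes this higher. Following every safe sequence of crossings, the most of the 5 that can be at cell block B as the transport cart arrives there on crossing 5 is 4 — never all 5.
So no plan with fewer than 7 crossings exists, and this one achieves 7:
1. Guard goes to cell block B with the ammonia bottle and the peroxide.  [cell block A: the base flask, the oxidiser, the solvent jar | cell block B: the ammonia bottle, the peroxide]
2. Guard goes back to cell block A alone.  [cell block A: the base flask, the oxidiser, the solvent jar | cell block B: the ammonia bottle, the peroxide]
3. Guard goes to cell block B with the solvent jar.  [cell block A: the base flask, the oxidiser | cell block B: the ammonia bottle, the peroxide, the solvent jar]
4. Guard goes back to cell block A with the ammonia bottle and the peroxide.  [cell block A: the ammonia bottle, the base flask, the oxidiser, the peroxide | cell block B: the solvent jar]
5. Guard goes to cell block B with the base flask and the oxidiser.  [cell block A: the ammonia bottle, the peroxide | cell block B: the base flask, the oxidiser, the solvent jar]
6. Guard goes back to cell block A alone.  [cell block A: the ammonia bottle, the peroxide | cell block B: the base flask, the oxidiser, the solvent jar]
7. Guard goes to cell block B with the ammonia bottle and the peroxide.  [cell block A: — | cell block B: the ammonia bottle, the base flask, the oxidiser, the peroxide, the solvent jar]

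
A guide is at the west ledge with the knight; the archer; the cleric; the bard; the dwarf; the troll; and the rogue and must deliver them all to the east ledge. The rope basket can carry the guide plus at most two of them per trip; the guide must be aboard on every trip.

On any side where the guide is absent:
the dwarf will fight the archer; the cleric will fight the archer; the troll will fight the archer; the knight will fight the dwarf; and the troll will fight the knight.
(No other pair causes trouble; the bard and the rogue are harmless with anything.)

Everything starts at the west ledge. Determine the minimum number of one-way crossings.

Counting alone: the guide can take at most 2 across per trip to the east ledge, so moving all 7 needs at least 4 loaded trips out, with a return between consecutive ones — at least 7 crossings.
The safety rule pushes this higher. Following every safe sequence of crossings, the most of the 7 that can be at the east ledge as the rope basket arrives there on crossing 7 is 6 — never all 7.
So no plan with fewer than 9 crossings exists, and this one achieves 9:
1. Guide goes to the east ledge with the archer and the knight.
2. Guide goes back to the west ledge alone.
3. Guide goes to the east ledge with the cleric.
4. Guide goes back to the west ledge with the archer.
5. Guide goes to the east ledge with the dwarf and the troll.
6. Guide goes back to the west ledge with the knight.
7. Guide goes to the east ledge with the bard and the rogue.
8. Guide goes back to the west ledge alone.
9. Guide goes to the east ledge with the archer and the knight.

9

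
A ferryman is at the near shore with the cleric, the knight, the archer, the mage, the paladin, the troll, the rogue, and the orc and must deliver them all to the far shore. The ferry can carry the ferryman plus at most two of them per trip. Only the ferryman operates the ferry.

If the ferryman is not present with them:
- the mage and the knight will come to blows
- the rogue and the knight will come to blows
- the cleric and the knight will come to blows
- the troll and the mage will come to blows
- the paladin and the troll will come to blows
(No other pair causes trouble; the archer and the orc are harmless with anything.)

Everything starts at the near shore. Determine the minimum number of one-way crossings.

Counting alone: the ferryman can take at most 2 across per trip to the far shore, so moving all 8 needs at least 4 loaded trips out, with a return between consecutive ones — at least 7 crossings.
The safety rule pushes this higher. Following every safe sequence of crossings, the most of the 8 that can be at the far shore as the ferry arrives there on crossing 7 is 7 — never all 8.
So no plan with fewer than 9 crossings exists, and this one achieves 9:
1. Ferryman goes to the far shore with the knight and the troll.  [the near shore: the archer, the cleric, the mage, the orc, the paladin, the rogue | the far shore: the knight, the troll]
2. Ferryman goes back to the near shore alone.  [the near shore: the archer, the cleric, the mage, the orc, the paladin, the rogue | the far shore: the knight, the troll]
3. Ferryman goes to the far shore with the archer and the cleric.  [the near shore: the mage, the orc, the paladin, the rogue | the far shore: the archer, the cleric, the knight, the troll]
4. Ferryman goes back to the near shore with the knight.  [the near shore: the knight, the mage, the orc, the paladin, the rogue | the far shore: the archer, the cleric, the troll]
5. Ferryman goes to the far shore with the mage and the rogue.  [the near shore: the knight, the orc, the paladin | the far shore: the archer, the cleric, the mage, the rogue, the troll]
6. Ferryman goes back to the near shore with the troll.  [the near shore: the knight, the orc, the paladin, the troll | the far shore: the archer, the cleric, the mage, the rogue]
7. Ferryman goes to the far shore with the orc and the paladin.  [the near shore: the knight, the troll | the far shore: the archer, the cleric, the mage, the orc, the paladin, the rogue]
8. Ferryman goes back to the near shore alone.  [the near shore: the knight, the troll | the far shore: the archer, the cleric, the mage, the orc, the paladin, the rogue]
9. Ferryman goes to the far shore with the knight and the troll.  [the near shore: — | the far shore: the archer, the cleric, the knight, the mage, the orc, the paladin, the rogue, the troll]

9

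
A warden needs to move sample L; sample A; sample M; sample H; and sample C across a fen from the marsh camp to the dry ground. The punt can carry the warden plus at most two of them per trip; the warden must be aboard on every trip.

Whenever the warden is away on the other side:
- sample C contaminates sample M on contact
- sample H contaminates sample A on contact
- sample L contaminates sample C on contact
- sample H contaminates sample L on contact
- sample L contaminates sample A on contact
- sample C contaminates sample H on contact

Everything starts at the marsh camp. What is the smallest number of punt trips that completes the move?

Whatever the first load, the items left behind include a forbidden pair without the warden. No opening move is safe, so no plan exists.

impossible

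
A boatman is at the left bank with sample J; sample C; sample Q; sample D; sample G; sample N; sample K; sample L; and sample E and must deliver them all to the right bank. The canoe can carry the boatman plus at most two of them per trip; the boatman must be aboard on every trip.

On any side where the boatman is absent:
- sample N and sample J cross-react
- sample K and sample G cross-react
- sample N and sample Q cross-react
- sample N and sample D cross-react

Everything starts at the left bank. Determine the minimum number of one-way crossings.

Counting alone: the boatman can take at most 2 across per trip to the right bank, so moving all 9 needs at least 5 loaded trips out, with a return between consecutive ones — at least 9 crossings.
The plan below uses exactly 9 crossings, so it is optimal:
1. Boatman goes to the right bank with sample G and sample N.
2. Boatman goes back to the left bank alone.
3. Boatman goes to the right bank with sample C and sample J.
4. Boatman goes back to the left bank with sample N.
5. Boatman goes to the right bank with sample D and sample Q.
6. Boatman goes back to the left bank alone.
7. Boatman goes to the right bank with sample E and sample L.
8. Boatman goes back to the left bank alone.
9. Boatman goes to the right bank with sample K and sample N.

9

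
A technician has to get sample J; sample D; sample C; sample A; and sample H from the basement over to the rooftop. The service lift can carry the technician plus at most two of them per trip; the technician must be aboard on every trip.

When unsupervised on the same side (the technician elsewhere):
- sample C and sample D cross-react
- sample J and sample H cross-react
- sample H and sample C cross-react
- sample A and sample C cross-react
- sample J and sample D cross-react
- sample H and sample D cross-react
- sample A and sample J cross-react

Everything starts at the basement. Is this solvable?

Whatever the first load, the items left behind include a forbidden pair without the technician. No opening move is safe, so no plan exists.

No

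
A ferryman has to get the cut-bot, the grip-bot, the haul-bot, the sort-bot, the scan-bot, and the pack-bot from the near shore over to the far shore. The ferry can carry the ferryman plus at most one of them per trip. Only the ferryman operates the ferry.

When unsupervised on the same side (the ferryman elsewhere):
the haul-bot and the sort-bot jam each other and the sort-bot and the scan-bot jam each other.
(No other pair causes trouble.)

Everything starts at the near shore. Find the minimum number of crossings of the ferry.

13

Counting alone: the ferryman can take at most 1 across per trip to the far shore, so moving all 6 needs at least 6 loaded trips out, with a return between consecutive ones — at least 11 crossings.
The safety rule pushes this higher. Following every safe sequence of crossings, the most of the 6 that can be at the far shore as the ferry arrives there on crossing 11 is 5 — never all 6.
So no plan with fewer than 13 crossings exists, and this one achieves 13:
1. Ferryman goes to the far shore with the sort-bot.
2. Ferryman goes back to the near shore alone.
3. Ferryman goes to the far shore with the cut-bot.
4. Ferryman goes back to the near shore alone.
5. Ferryman goes to the far shore with the grip-bot.
6. Ferryman goes back to the near shore alone.
7. Ferryman goes to the far shore with the haul-bot.
8. Ferryman goes back to the near shore with the sort-bot.
9. Ferryman goes to the far shore with the scan-bot.
10. Ferryman goes back to the near shore alone.
11. Ferryman goes to the far shore with the pack-bot.
12. Ferryman goes back to the near shore alone.
13. Ferryman goes to the far shore with the sort-bot.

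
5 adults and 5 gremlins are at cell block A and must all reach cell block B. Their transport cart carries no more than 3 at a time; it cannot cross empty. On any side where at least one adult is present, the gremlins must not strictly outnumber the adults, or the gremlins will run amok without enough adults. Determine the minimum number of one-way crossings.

11

Counting alone: each trip to cell block B takes at most 3 across and each return brings at least 1 back, so after t trips out (and t−1 returns) at most 3t − (t−1) of the 10 are across; that first reaches 10 at t = 5, so at least 9 crossings are needed.
The safety rule pushes this higher. Following every safe sequence of crossings, the most of the 10 that can be at cell block B as the transport cart arrives there on crossing 9 is 9 — never all 10.
So no plan with fewer than 11 crossings exists, and this one achieves 11:
1. 2 gremlins → cell block B.  (cell block A: 5A 3G; cell block B: 0A 2G)
2. 1 gremlin ← cell block A.  (cell block A: 5A 4G; cell block B: 0A 1G)
3. 3 gremlins → cell block B.  (cell block A: 5A 1G; cell block B: 0A 4G)
4. 1 gremlin ← cell block A.  (cell block A: 5A 2G; cell block B: 0A 3G)
5. 3 adults → cell block B.  (cell block A: 2A 2G; cell block B: 3A 3G)
6. 1 adult and 1 gremlin ← cell block A.  (cell block A: 3A 3G; cell block B: 2A 2G)
7. 3 adults → cell block B.  (cell block A: 0A 3G; cell block B: 5A 2G)
8. 1 gremlin ← cell block A.  (cell block A: 0A 4G; cell block B: 5A 1G)
9. 2 gremlins → cell block B.  (cell block A: 0A 2G; cell block B: 5A 3G)
10. 1 gremlin ← cell block A.  (cell block A: 0A 3G; cell block B: 5A 2G)
11. 3 gremlins → cell block B.  (cell block A: 0A 0G; cell block B: 5A 5G)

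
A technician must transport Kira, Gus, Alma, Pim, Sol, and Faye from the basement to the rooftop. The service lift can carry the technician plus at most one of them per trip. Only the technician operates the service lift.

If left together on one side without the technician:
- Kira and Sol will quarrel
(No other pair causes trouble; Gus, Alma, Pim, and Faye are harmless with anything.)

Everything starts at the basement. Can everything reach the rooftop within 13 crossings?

Yes

Yes — this plan uses 11 crossings (≤ 13):
1. Technician goes to the rooftop with Kira.  [the basement: Alma, Faye, Gus, Pim, Sol | the rooftop: Kira]
2. Technician goes back to the basement alone.  [the basement: Alma, Faye, Gus, Pim, Sol | the rooftop: Kira]
3. Technician goes to the rooftop with Gus.  [the basement: Alma, Faye, Pim, Sol | the rooftop: Gus, Kira]
4. Technician goes back to the basement alone.  [the basement: Alma, Faye, Pim, Sol | the rooftop: Gus, Kira]
5. Technician goes to the rooftop with Alma.  [the basement: Faye, Pim, Sol | the rooftop: Alma, Gus, Kira]
6. Technician goes back to the basement alone.  [the basement: Faye, Pim, Sol | the rooftop: Alma, Gus, Kira]
7. Technician goes to the rooftop with Pim.  [the basement: Faye, Sol | the rooftop: Alma, Gus, Kira, Pim]
8. Technician goes back to the basement alone.  [the basement: Faye, Sol | the rooftop: Alma, Gus, Kira, Pim]
9. Technician goes to the rooftop with Faye.  [the basement: Sol | the rooftop: Alma, Faye, Gus, Kira, Pim]
10. Technician goes back to the basement alone.  [the basement: Sol | the rooftop: Alma, Faye, Gus, Kira, Pim]
11. Technician goes to the rooftop with Sol.  [the basement: — | the rooftop: Alma, Faye, Gus, Kira, Pim, Sol]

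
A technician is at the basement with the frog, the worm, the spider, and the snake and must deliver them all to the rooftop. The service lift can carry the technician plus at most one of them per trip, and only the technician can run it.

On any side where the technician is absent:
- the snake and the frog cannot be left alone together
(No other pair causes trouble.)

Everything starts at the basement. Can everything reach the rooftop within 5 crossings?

Counting alone: the technician can take at most 1 across per trip to the rooftop, so moving all 4 needs at least 4 loaded trips out, with a return between consecutive ones — at least 7 crossings.
Since 5 < 7, 5 crossings cannot be enough. (The shortest complete plan in fact takes 7:)
1. Technician goes to the rooftop with the frog.
2. Technician goes back to the basement alone.
3. Technician goes to the rooftop with the worm.
4. Technician goes back to the basement alone.
5. Technician goes to the rooftop with the spider.
6. Technician goes back to the basement alone.
7. Technician goes to the rooftop with the snake.

No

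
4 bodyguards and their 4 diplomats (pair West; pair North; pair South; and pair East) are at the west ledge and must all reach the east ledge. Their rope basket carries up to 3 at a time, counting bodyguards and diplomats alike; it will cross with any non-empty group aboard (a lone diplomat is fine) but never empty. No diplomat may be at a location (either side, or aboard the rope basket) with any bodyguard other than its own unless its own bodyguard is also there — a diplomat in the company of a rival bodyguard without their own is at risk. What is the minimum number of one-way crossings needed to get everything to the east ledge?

9

Counting alone: each trip to the east ledge takes at most 3 across and each return brings at least 1 back, so after t trips out (and t−1 returns) at most 3t − (t−1) of the 8 are across; that first reaches 8 at t = 4, so at least 7 crossings are needed.
The safety rule pushes this higher. Following every safe sequence of crossings, the most of the 8 that can be at the east ledge as the rope basket arrives there on crossing 7 is 7 — never all 8.
So no plan with fewer than 9 crossings exists, and this one achieves 9:
1. bodyguard West and diplomat West cross → the east ledge.
2. bodyguard West crosses ← the west ledge.
3. bodyguard North, bodyguard West, and diplomat North cross → the east ledge.
4. bodyguard West and diplomat West cross ← the west ledge.
5. bodyguard East, bodyguard South, and bodyguard West cross → the east ledge.
6. diplomat North crosses ← the west ledge.
7. diplomat North and diplomat West cross → the east ledge.
8. diplomat West crosses ← the west ledge.
9. diplomat East, diplomat South, and diplomat West cross → the east ledge.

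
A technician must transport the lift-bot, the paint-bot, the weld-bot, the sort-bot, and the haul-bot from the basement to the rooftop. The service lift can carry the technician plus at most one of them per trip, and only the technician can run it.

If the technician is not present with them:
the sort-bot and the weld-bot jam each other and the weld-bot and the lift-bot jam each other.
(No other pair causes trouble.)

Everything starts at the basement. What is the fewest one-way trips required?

Counting alone: the technician can take at most 1 across per trip to the rooftop, so moving all 5 needs at least 5 loaded trips out, with a return between consecutive ones — at least 9 crossings.
The safety rule pushes this higher. Following every safe sequence of crossings, the most of the 5 that can be at the rooftop as the service lift arrives there on crossing 9 is 4 — never all 5.
So no plan with fewer than 11 crossings exists, and this one achieves 11:
1. Technician goes to the rooftop with the weld-bot.  [the basement: the haul-bot, the lift-bot, the paint-bot, the sort-bot | the rooftop: the weld-bot]
2. Technician goes back to the basement alone.  [the basement: the haul-bot, the lift-bot, the paint-bot, the sort-bot | the rooftop: the weld-bot]
3. Technician goes to the rooftop with the lift-bot.  [the basement: the haul-bot, the paint-bot, the sort-bot | the rooftop: the lift-bot, the weld-bot]
4. Technician goes back to the basement with the weld-bot.  [the basement: the haul-bot, the paint-bot, the sort-bot, the weld-bot | the rooftop: the lift-bot]
5. Technician goes to the rooftop with the sort-bot.  [the basement: the haul-bot, the paint-bot, the weld-bot | the rooftop: the lift-bot, the sort-bot]
6. Technician goes back to the basement alone.  [the basement: the haul-bot, the paint-bot, the weld-bot | the rooftop: the lift-bot, the sort-bot]
7. Technician goes to the rooftop with the paint-bot.  [the basement: the haul-bot, the weld-bot | the rooftop: the lift-bot, the paint-bot, the sort-bot]
8. Technician goes back to the basement alone.  [the basement: the haul-bot, the weld-bot | the rooftop: the lift-bot, the paint-bot, the sort-bot]
9. Technician goes to the rooftop with the haul-bot.  [the basement: the weld-bot | the rooftop: the haul-bot, the lift-bot, the paint-bot, the sort-bot]
10. Technician goes back to the basement alone.  [the basement: the weld-bot | the rooftop: the haul-bot, the lift-bot, the paint-bot, the sort-bot]
11. Technician goes to the rooftop with the weld-bot.  [the basement: — | the rooftop: the haul-bot, the lift-bot, the paint-bot, the sort-bot, the weld-bot]

11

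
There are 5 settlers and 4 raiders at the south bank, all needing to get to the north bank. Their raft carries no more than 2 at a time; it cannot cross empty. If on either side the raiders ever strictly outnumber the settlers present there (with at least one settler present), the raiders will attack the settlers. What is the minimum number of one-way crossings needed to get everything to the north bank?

15

Counting alone: each trip to the north bank takes at most 2 across and each return brings at least 1 back, so after t trips out (and t−1 returns) at most 2t − (t−1) of the 9 are across; that first reaches 9 at t = 8, so at least 15 crossings are needed.
The plan below uses exactly 15 crossings, so it is optimal:
1. 2 raiders → the north bank.  (the south bank: 5S 2R; the north bank: 0S 2R)
2. 1 raider ← the south bank.  (the south bank: 5S 3R; the north bank: 0S 1R)
3. 2 raiders → the north bank.  (the south bank: 5S 1R; the north bank: 0S 3R)
4. 1 raider ← the south bank.  (the south bank: 5S 2R; the north bank: 0S 2R)
5. 2 settlers → the north bank.  (the south bank: 3S 2R; the north bank: 2S 2R)
6. 1 raider ← the south bank.  (the south bank: 3S 3R; the north bank: 2S 1R)
7. 1 settler and 1 raider → the north bank.  (the south bank: 2S 2R; the north bank: 3S 2R)
8. 1 settler ← the south bank.  (the south bank: 3S 2R; the north bank: 2S 2R)
9. 1 settler and 1 raider → the north bank.  (the south bank: 2S 1R; the north bank: 3S 3R)
10. 1 raider ← the south bank.  (the south bank: 2S 2R; the north bank: 3S 2R)
11. 1 settler and 1 raider → the north bank.  (the south bank: 1S 1R; the north bank: 4S 3R)
12. 1 settler ← the south bank.  (the south bank: 2S 1R; the north bank: 3S 3R)
13. 1 settler and 1 raider → the north bank.  (the south bank: 1S 0R; the north bank: 4S 4R)
14. 1 raider ← the south bank.  (the south bank: 1S 1R; the north bank: 4S 3R)
15. 1 settler and 1 raider → the north bank.  (the south bank: 0S 0R; the north bank: 5S 4R)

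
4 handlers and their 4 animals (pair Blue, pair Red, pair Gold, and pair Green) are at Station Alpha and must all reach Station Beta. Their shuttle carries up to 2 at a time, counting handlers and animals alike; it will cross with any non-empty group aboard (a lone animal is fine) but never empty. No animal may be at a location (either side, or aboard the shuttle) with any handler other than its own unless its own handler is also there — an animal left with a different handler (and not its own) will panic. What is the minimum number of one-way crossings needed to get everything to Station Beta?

Following every safe sequence of crossings from the start, the most of the 8 that can be at Station Beta as the shuttle arrives there on crossings 1, 3, 5 is 2, 3, 4 respectively; the best ever achieved is 4 of 8.
From crossing 7 on, no configuration arises that was not already reachable earlier: only 44 distinct safe configurations (who is on which side, and where the shuttle is) can ever be reached, none of them has everyone across, and every continuation just revisits them. So no valid plan exists.

impossible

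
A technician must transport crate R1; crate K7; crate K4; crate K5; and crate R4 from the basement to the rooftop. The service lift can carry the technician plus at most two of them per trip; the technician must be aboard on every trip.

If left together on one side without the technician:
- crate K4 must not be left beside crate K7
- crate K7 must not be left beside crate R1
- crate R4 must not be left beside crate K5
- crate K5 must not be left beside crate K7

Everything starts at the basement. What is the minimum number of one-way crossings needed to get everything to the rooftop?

5

Counting alone: the technician can take at most 2 across per trip to the rooftop, so moving all 5 needs at least 3 loaded trips out, with a return between consecutive ones — at least 5 crossings.
The plan below uses exactly 5 crossings, so it is optimal:
1. Technician goes to the rooftop with crate K5 and crate K7.
2. Technician goes back to the basement with crate K7.
3. Technician goes to the rooftop with crate K4 and crate R1.
4. Technician goes back to the basement alone.
5. Technician goes to the rooftop with crate K7 and crate R4.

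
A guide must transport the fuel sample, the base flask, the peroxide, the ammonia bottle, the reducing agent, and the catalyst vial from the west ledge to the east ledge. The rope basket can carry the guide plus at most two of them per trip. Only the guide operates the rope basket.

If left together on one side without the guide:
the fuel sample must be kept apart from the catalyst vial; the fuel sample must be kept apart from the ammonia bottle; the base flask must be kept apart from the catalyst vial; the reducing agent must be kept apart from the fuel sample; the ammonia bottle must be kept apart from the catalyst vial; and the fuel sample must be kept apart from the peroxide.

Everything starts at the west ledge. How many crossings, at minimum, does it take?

9

Counting alone: the guide can take at most 2 across per trip to the east ledge, so moving all 6 needs at least 3 loaded trips out, with a return between consecutive ones — at least 5 crossings.
The safety rule pushes this higher. Following every safe sequence of crossings, the most of the 6 that can be at the east ledge as the rope basket arrives there on crossings 5, 7 is 4, 5 respectively — never all 6.
So no plan with fewer than 9 crossings exists, and this one achieves 9:
1. Guide goes to the east ledge with the catalyst vial and the fuel sample.
2. Guide goes back to the west ledge with the fuel sample.
3. Guide goes to the east ledge with the base flask and the fuel sample.
4. Guide goes back to the west ledge with the catalyst vial.
5. Guide goes to the east ledge with the ammonia bottle and the peroxide.
6. Guide goes back to the west ledge with the fuel sample.
7. Guide goes to the east ledge with the fuel sample and the reducing agent.
8. Guide goes back to the west ledge with the fuel sample.
9. Guide goes to the east ledge with the catalyst vial and the fuel sample.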